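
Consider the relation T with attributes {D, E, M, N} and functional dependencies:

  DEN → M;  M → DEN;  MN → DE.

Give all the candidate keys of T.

{M}⁺: M→DEN adds D, E, N → {D, E, M, N}.
{D, E, N}⁺: DEN→M adds M → {D, E, M, N}. Minimal: {E, N}⁺ = {E, N}; {D, N}⁺ = {D, N}; {D, E}⁺ = {D, E} — none reach the full schema.

{M}; {D, E, N}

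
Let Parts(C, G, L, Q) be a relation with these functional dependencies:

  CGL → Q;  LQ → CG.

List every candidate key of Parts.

Attribute L never appears on the right-hand side of any dependency, so L must belong to every candidate key.
{L}⁺ = {L}, which is not all of the schema, so we must add further attributes.
{L, Q}⁺: LQ→CG adds C, G → {C, G, L, Q}. Minimal: {Q}⁺ = {Q}; {L}⁺ = {L} — none reach the full schema.
{C, G, L}⁺: CGL→Q adds Q → {C, G, L, Q}. Minimal: {G, L}⁺ = {G, L}; {C, L}⁺ = {C, L}; {C, G}⁺ = {C, G} — none reach the full schema.

(L, Q), (C, G, L)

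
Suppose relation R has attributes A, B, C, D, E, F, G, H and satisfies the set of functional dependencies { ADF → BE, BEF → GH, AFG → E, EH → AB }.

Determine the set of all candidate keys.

Attributes C, D, F never appear on any right-hand side, so every candidate key must contain {C, D, F}.
{C, D, F}⁺ = {C, D, F}, which is not all of the schema, so we must add further attributes.
{A, C, D, F}⁺: ADF→BE adds B, E; BEF→GH adds G, H → {A, B, C, D, E, F, G, H}. Minimal: {C, D, F}⁺ = {C, D, F}; {A, D, F}⁺ = {A, B, D, E, F, G, H}; {A, C, F}⁺ = {A, C, F}; … — none reach the full schema.
{B, C, D, E, F}⁺: BEF→GH adds G, H; EH→AB adds A → {A, B, C, D, E, F, G, H}. Minimal: {C, D, E, F}⁺ = {C, D, E, F}; {B, D, E, F}⁺ = {A, B, D, E, F, G, H}; {B, C, E, F}⁺ = {A, B, C, E, F, G, H}; … — none reach the full schema.
{C, D, E, F, H}⁺: EH→AB adds A, B; BEF→GH adds G → {A, B, C, D, E, F, G, H}. Minimal: {D, E, F, H}⁺ = {A, B, D, E, F, G, H}; {C, E, F, H}⁺ = {A, B, C, E, F, G, H}; {C, D, F, H}⁺ = {C, D, F, H}; … — none reach the full schema.

(A, C, D, F), (B, C, D, E, F), (C, D, E, F, H)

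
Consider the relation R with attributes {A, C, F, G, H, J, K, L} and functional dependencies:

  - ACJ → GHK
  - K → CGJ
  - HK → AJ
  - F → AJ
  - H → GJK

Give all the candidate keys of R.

{C, F, L}, {F, H, L}, {F, K, L}

Attributes F, L never appear on any right-hand side, so every candidate key must contain {F, L}.
{F, L}⁺ = {A, F, J, L}, which is not all of the schema, so we must add further attributes.
{C, F, L}⁺: F→AJ adds A, J; ACJ→GHK adds G, H, K → {A, C, F, G, H, J, K, L}. Minimal: {F, L}⁺ = {A, F, J, L}; {C, L}⁺ = {C, L}; {C, F}⁺ = {A, C, F, G, H, J, K} — none reach the full schema.
{F, H, L}⁺: F→AJ adds A, J; H→GJK adds G, K; K→CGJ adds C → {A, C, F, G, H, J, K, L}. Minimal: {H, L}⁺ = {A, C, G, H, J, K, L}; {F, L}⁺ = {A, F, J, L}; {F, H}⁺ = {A, C, F, G, H, J, K} — none reach the full schema.
{F, K, L}⁺: K→CGJ adds C, G, J; F→AJ adds A; ACJ→GHK adds H → {A, C, F, G, H, J, K, L}. Minimal: {K, L}⁺ = {C, G, J, K, L}; {F, L}⁺ = {A, F, J, L}; {F, K}⁺ = {A, C, F, G, H, J, K} — none reach the full schema.
Any other superkey contains one of these as a subset, so there are no further candidate keys.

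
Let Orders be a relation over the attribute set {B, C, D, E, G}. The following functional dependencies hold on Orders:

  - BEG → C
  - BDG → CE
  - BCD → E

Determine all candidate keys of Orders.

(B, D, G)

{B, D, G}⁺: BDG→CE adds C, E → {B, C, D, E, G}. Minimal: {D, G}⁺ = {D, G}; {B, G}⁺ = {B, G}; {B, D}⁺ = {B, D} — none reach the full schema.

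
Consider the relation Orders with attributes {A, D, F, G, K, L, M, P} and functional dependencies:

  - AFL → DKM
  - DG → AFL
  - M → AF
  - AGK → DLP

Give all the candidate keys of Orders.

{D, G}⁺: DG→AFL adds A, F, L; AFL→DKM adds K, M; AGK→DLP adds P → {A, D, F, G, K, L, M, P}. Minimal: {G}⁺ = {G}; {D}⁺ = {D} — none reach the full schema.
{A, G, K}⁺: AGK→DLP adds D, L, P; DG→AFL adds F; AFL→DKM adds M → {A, D, F, G, K, L, M, P}. Minimal: {G, K}⁺ = {G, K}; {A, K}⁺ = {A, K}; {A, G}⁺ = {A, G} — none reach the full schema.
{G, K, M}⁺: M→AF adds A, F; AGK→DLP adds D, L, P → {A, D, F, G, K, L, M, P}. Minimal: {K, M}⁺ = {A, F, K, M}; {G, M}⁺ = {A, F, G, M}; {G, K}⁺ = {G, K} — none reach the full schema.
{G, L, M}⁺: M→AF adds A, F; AFL→DKM adds D, K; AGK→DLP adds P → {A, D, F, G, K, L, M, P}. Minimal: {L, M}⁺ = {A, D, F, K, L, M}; {G, M}⁺ = {A, F, G, M}; {G, L}⁺ = {G, L} — none reach the full schema.
{A, F, G, L}⁺: AFL→DKM adds D, K, M; AGK→DLP adds P → {A, D, F, G, K, L, M, P}. Minimal: {F, G, L}⁺ = {F, G, L}; {A, G, L}⁺ = {A, G, L}; {A, F, L}⁺ = {A, D, F, K, L, M}; … — none reach the full schema.

{D, G}, {A, G, K}, {G, K, M}, {G, L, M}, {A, F, G, L}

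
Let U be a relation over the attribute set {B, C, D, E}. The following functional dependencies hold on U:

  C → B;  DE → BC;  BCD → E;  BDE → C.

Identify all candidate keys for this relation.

Attribute D never appears on the right-hand side of any dependency, so D must belong to every candidate key.
{D}⁺ = {D}, which is not all of the schema, so we must add further attributes.
{C, D}⁺: C→B adds B; BCD→E adds E → {B, C, D, E}.
{D, E}⁺: DE→BC adds B, C → {B, C, D, E}.
Any other superkey contains one of these as a subset, so there are no further candidate keys.

CD, DE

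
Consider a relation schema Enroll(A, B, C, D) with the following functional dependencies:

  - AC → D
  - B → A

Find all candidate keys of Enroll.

(B, C)

Attributes B, C never appear on any right-hand side, so every candidate key must contain {B, C}.
{B, C}⁺ = {A, B, C, D}, which is all of the schema, so {B, C} is the only candidate key.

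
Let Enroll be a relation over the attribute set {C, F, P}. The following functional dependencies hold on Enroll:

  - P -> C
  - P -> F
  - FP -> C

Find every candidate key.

{P}

Attribute P never appears on the right-hand side of any dependency, so P must belong to every candidate key.
{P}⁺ = {C, F, P}, which is all of the schema, so {P} is the only candidate key.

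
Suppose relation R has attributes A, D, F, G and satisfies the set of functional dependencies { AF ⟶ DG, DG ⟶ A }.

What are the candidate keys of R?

Attribute F never appears on the right-hand side of any dependency, so F must belong to every candidate key.
{F}⁺ = {F}, which is not all of the schema, so we must add further attributes.
{A, F}⁺: AF→DG adds D, G → {A, D, F, G}.
{D, F, G}⁺: DG→A adds A → {A, D, F, G}.
Any other superkey contains one of these as a subset, so there are no further candidate keys.

(A, F), (D, F, G)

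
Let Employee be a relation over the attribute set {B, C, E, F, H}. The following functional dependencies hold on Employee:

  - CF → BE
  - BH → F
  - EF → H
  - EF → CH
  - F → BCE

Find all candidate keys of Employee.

(F), (B, H)

{F}⁺: F→BCE adds B, C, E; EF→H adds H → {B, C, E, F, H}.
{B, H}⁺: BH→F adds F; F→BCE adds C, E → {B, C, E, F, H}.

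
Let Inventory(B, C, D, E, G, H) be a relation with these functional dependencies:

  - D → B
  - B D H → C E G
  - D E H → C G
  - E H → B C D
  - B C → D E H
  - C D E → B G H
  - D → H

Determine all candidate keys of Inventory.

{D}⁺: D→B adds B; D→H adds H; BDH→CEG adds C, E, G → {B, C, D, E, G, H}.
{B, C}⁺: BC→DEH adds D, E, H; CDE→BGH adds G → {B, C, D, E, G, H}.
{E, H}⁺: EH→BCD adds B, C, D; CDE→BGH adds G → {B, C, D, E, G, H}.

{D}, {B, C}, {E, H}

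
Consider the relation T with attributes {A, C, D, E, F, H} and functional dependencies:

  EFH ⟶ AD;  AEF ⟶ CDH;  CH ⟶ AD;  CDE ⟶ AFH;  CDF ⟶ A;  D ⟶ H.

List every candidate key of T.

{A, E, F}, {C, D, E}, {C, E, H}, {D, E, F}, {E, F, H}

Attribute E never appears on the right-hand side of any dependency, so E must belong to every candidate key.
{E}⁺ = {E}, which is not all of the schema, so we must add further attributes.
{A, E, F}⁺: AEF→CDH adds C, D, H → {A, C, D, E, F, H}. Minimal: {E, F}⁺ = {E, F}; {A, F}⁺ = {A, F}; {A, E}⁺ = {A, E} — none reach the full schema.
{C, D, E}⁺: CDE→AFH adds A, F, H → {A, C, D, E, F, H}. Minimal: {D, E}⁺ = {D, E, H}; {C, E}⁺ = {C, E}; {C, D}⁺ = {A, C, D, H} — none reach the full schema.
{C, E, H}⁺: CH→AD adds A, D; CDE→AFH adds F → {A, C, D, E, F, H}. Minimal: {E, H}⁺ = {E, H}; {C, H}⁺ = {A, C, D, H}; {C, E}⁺ = {C, E} — none reach the full schema.
{D, E, F}⁺: D→H adds H; EFH→AD adds A; AEF→CDH adds C → {A, C, D, E, F, H}. Minimal: {E, F}⁺ = {E, F}; {D, F}⁺ = {D, F, H}; {D, E}⁺ = {D, E, H} — none reach the full schema.
{E, F, H}⁺: EFH→AD adds A, D; AEF→CDH adds C → {A, C, D, E, F, H}. Minimal: {F, H}⁺ = {F, H}; {E, H}⁺ = {E, H}; {E, F}⁺ = {E, F} — none reach the full schema.
Any other superkey contains one of these as a subset, so there are no further candidate keys.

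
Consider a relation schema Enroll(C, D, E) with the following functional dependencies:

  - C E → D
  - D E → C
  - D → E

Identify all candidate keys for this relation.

D, CE

{D}⁺: D→E adds E; DE→C adds C → {C, D, E}.
{C, E}⁺: CE→D adds D → {C, D, E}. Minimal: {E}⁺ = {E}; {C}⁺ = {C} — none reach the full schema.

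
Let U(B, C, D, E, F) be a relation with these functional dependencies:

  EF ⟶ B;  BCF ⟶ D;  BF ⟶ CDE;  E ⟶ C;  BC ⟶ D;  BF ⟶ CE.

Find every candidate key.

Attribute F never appears on the right-hand side of any dependency, so F must belong to every candidate key.
{F}⁺ = {F}, which is not all of the schema, so we must add further attributes.
{B, F}⁺: BF→CDE adds C, D, E → {B, C, D, E, F}. Minimal: {F}⁺ = {F}; {B}⁺ = {B} — none reach the full schema.
{E, F}⁺: EF→B adds B; BF→CDE adds C, D → {B, C, D, E, F}. Minimal: {F}⁺ = {F}; {E}⁺ = {C, E} — none reach the full schema.
Any other superkey contains one of these as a subset, so there are no further candidate keys.

{B, F}, {E, F}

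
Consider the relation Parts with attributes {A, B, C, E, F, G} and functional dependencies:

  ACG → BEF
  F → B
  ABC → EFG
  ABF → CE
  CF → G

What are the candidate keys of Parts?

Attribute A never appears on the right-hand side of any dependency, so A must belong to every candidate key.
{A}⁺ = {A}, which is not all of the schema, so we must add further attributes.
{A, F}⁺: F→B adds B; ABF→CE adds C, E; CF→G adds G → {A, B, C, E, F, G}. Minimal: {F}⁺ = {B, F}; {A}⁺ = {A} — none reach the full schema.
{A, B, C}⁺: ABC→EFG adds E, F, G → {A, B, C, E, F, G}. Minimal: {B, C}⁺ = {B, C}; {A, C}⁺ = {A, C}; {A, B}⁺ = {A, B} — none reach the full schema.
{A, C, G}⁺: ACG→BEF adds B, E, F → {A, B, C, E, F, G}. Minimal: {C, G}⁺ = {C, G}; {A, G}⁺ = {A, G}; {A, C}⁺ = {A, C} — none reach the full schema.
Any other superkey contains one of these as a subset, so there are no further candidate keys.

{A, F}, {A, B, C}, {A, C, G}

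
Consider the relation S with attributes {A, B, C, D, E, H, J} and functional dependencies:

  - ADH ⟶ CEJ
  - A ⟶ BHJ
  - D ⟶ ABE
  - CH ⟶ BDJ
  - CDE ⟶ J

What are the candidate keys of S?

{D}⁺: D→ABE adds A, B, E; A→BHJ adds H, J; ADH→CEJ adds C → {A, B, C, D, E, H, J}.
{A, C}⁺: A→BHJ adds B, H, J; CH→BDJ adds D; ADH→CEJ adds E → {A, B, C, D, E, H, J}. Minimal: {C}⁺ = {C}; {A}⁺ = {A, B, H, J} — none reach the full schema.
{C, H}⁺: CH→BDJ adds B, D, J; D→ABE adds A, E → {A, B, C, D, E, H, J}. Minimal: {H}⁺ = {H}; {C}⁺ = {C} — none reach the full schema.

{D}; {A, C}; {C, H}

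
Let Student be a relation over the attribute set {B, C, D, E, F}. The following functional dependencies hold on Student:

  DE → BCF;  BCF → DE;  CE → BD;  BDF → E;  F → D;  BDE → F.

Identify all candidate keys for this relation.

{B, F}⁺: F→D adds D; BDF→E adds E; DE→BCF adds C → {B, C, D, E, F}.
{C, E}⁺: CE→BD adds B, D; BDE→F adds F → {B, C, D, E, F}.
{D, E}⁺: DE→BCF adds B, C, F → {B, C, D, E, F}.
{E, F}⁺: F→D adds D; DE→BCF adds B, C → {B, C, D, E, F}.

BF, CE, DE, EF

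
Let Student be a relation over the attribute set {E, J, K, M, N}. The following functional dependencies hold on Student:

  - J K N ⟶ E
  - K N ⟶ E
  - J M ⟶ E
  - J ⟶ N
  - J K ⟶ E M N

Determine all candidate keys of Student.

Attributes J, K never appear on any right-hand side, so every candidate key must contain {J, K}.
{J, K}⁺ = {E, J, K, M, N}, which is all of the schema, so {J, K} is the only candidate key.

{J, K}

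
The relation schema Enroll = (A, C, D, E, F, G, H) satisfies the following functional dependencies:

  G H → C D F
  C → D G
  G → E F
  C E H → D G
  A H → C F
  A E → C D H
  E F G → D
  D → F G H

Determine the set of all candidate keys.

AC, AD, AE, AG, AH

Attribute A never appears on the right-hand side of any dependency, so A must belong to every candidate key.
{A}⁺ = {A}, which is not all of the schema, so we must add further attributes.
{A, C}⁺: C→DG adds D, G; G→EF adds E, F; AE→CDH adds H → {A, C, D, E, F, G, H}. Minimal: {C}⁺ = {C, D, E, F, G, H}; {A}⁺ = {A} — none reach the full schema.
{A, D}⁺: D→FGH adds F, G, H; GH→CDF adds C; G→EF adds E → {A, C, D, E, F, G, H}. Minimal: {D}⁺ = {C, D, E, F, G, H}; {A}⁺ = {A} — none reach the full schema.
{A, E}⁺: AE→CDH adds C, D, H; D→FGH adds F, G → {A, C, D, E, F, G, H}. Minimal: {E}⁺ = {E}; {A}⁺ = {A} — none reach the full schema.
{A, G}⁺: G→EF adds E, F; AE→CDH adds C, D, H → {A, C, D, E, F, G, H}. Minimal: {G}⁺ = {C, D, E, F, G, H}; {A}⁺ = {A} — none reach the full schema.
{A, H}⁺: AH→CF adds C, F; C→DG adds D, G; G→EF adds E → {A, C, D, E, F, G, H}. Minimal: {H}⁺ = {H}; {A}⁺ = {A} — none reach the full schema.
Any other superkey contains one of these as a subset, so there are no further candidate keys.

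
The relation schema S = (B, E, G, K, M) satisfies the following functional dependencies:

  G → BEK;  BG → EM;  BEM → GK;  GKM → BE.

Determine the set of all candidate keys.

{G}⁺: G→BEK adds B, E, K; BG→EM adds M → {B, E, G, K, M}.
{B, E, M}⁺: BEM→GK adds G, K → {B, E, G, K, M}. Minimal: {E, M}⁺ = {E, M}; {B, M}⁺ = {B, M}; {B, E}⁺ = {B, E} — none reach the full schema.

G, BEM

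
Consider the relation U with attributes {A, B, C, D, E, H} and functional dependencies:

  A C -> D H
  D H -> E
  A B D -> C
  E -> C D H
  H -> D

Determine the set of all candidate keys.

(A, B, C); (A, B, D); (A, B, E); (A, B, H)

Attributes A, B never appear on any right-hand side, so every candidate key must contain {A, B}.
{A, B}⁺ = {A, B}, which is not all of the schema, so we must add further attributes.
{A, B, C}⁺: AC→DH adds D, H; DH→E adds E → {A, B, C, D, E, H}. Minimal: {B, C}⁺ = {B, C}; {A, C}⁺ = {A, C, D, E, H}; {A, B}⁺ = {A, B} — none reach the full schema.
{A, B, D}⁺: ABD→C adds C; AC→DH adds H; DH→E adds E → {A, B, C, D, E, H}. Minimal: {B, D}⁺ = {B, D}; {A, D}⁺ = {A, D}; {A, B}⁺ = {A, B} — none reach the full schema.
{A, B, E}⁺: E→CDH adds C, D, H → {A, B, C, D, E, H}. Minimal: {B, E}⁺ = {B, C, D, E, H}; {A, E}⁺ = {A, C, D, E, H}; {A, B}⁺ = {A, B} — none reach the full schema.
{A, B, H}⁺: H→D adds D; DH→E adds E; ABD→C adds C → {A, B, C, D, E, H}. Minimal: {B, H}⁺ = {B, C, D, E, H}; {A, H}⁺ = {A, C, D, E, H}; {A, B}⁺ = {A, B} — none reach the full schema.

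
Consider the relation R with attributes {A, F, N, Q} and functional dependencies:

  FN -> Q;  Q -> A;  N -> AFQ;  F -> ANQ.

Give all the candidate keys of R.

F, N

{F}⁺: F→ANQ adds A, N, Q → {A, F, N, Q}.
{N}⁺: N→AFQ adds A, F, Q → {A, F, N, Q}.
Any other superkey contains one of these as a subset, so there are no further candidate keys.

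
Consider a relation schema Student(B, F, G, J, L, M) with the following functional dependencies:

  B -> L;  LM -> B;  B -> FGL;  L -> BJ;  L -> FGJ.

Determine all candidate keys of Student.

{B, M}, {L, M}

Attribute M never appears on the right-hand side of any dependency, so M must belong to every candidate key.
{M}⁺ = {M}, which is not all of the schema, so we must add further attributes.
{B, M}⁺: B→L adds L; B→FGL adds F, G; L→BJ adds J → {B, F, G, J, L, M}. Minimal: {M}⁺ = {M}; {B}⁺ = {B, F, G, J, L} — none reach the full schema.
{L, M}⁺: LM→B adds B; B→FGL adds F, G; L→BJ adds J → {B, F, G, J, L, M}. Minimal: {M}⁺ = {M}; {L}⁺ = {B, F, G, J, L} — none reach the full schema.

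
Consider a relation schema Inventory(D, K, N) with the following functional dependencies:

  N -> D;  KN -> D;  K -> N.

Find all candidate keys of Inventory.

{K}⁺: K→N adds N; N→D adds D → {D, K, N}.

K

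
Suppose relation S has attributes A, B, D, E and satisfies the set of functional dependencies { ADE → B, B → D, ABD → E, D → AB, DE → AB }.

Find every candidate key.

{B}; {D}

{B}⁺: B→D adds D; D→AB adds A; ABD→E adds E → {A, B, D, E}.
{D}⁺: D→AB adds A, B; ABD→E adds E → {A, B, D, E}.
Any other superkey contains one of these as a subset, so there are no further candidate keys.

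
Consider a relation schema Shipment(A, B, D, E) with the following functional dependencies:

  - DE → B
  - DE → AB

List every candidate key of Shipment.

{D, E}⁺: DE→B adds B; DE→AB adds A → {A, B, D, E}. Minimal: {E}⁺ = {E}; {D}⁺ = {D} — none reach the full schema.
No other minimal superkey exists.

(D, E)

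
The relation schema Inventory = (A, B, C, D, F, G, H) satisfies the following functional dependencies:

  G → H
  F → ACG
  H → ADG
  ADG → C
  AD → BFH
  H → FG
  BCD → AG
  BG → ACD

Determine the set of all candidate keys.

{F}⁺: F→ACG adds A, C, G; G→H adds H; H→ADG adds D; AD→BFH adds B → {A, B, C, D, F, G, H}.
{G}⁺: G→H adds H; H→ADG adds A, D; ADG→C adds C; AD→BFH adds B, F → {A, B, C, D, F, G, H}.
{H}⁺: H→ADG adds A, D, G; ADG→C adds C; AD→BFH adds B, F → {A, B, C, D, F, G, H}.
{A, D}⁺: AD→BFH adds B, F, H; H→FG adds G; BG→ACD adds C → {A, B, C, D, F, G, H}. Minimal: {D}⁺ = {D}; {A}⁺ = {A} — none reach the full schema.
{B, C, D}⁺: BCD→AG adds A, G; G→H adds H; AD→BFH adds F → {A, B, C, D, F, G, H}. Minimal: {C, D}⁺ = {C, D}; {B, D}⁺ = {B, D}; {B, C}⁺ = {B, C} — none reach the full schema.

{F}, {G}, {H}, {A, D}, {B, C, D}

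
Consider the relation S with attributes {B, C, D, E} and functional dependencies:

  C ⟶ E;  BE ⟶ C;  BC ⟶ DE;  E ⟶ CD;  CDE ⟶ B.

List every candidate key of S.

{C}⁺: C→E adds E; E→CD adds D; CDE→B adds B → {B, C, D, E}.
{E}⁺: E→CD adds C, D; CDE→B adds B → {B, C, D, E}.
Any other superkey contains one of these as a subset, so there are no further candidate keys.

C, E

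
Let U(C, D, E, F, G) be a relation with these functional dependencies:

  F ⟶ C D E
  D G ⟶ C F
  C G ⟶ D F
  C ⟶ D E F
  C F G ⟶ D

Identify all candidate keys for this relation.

{C, G}; {D, G}; {F, G}

{C, G}⁺: CG→DF adds D, F; C→DEF adds E → {C, D, E, F, G}. Minimal: {G}⁺ = {G}; {C}⁺ = {C, D, E, F} — none reach the full schema.
{D, G}⁺: DG→CF adds C, F; C→DEF adds E → {C, D, E, F, G}. Minimal: {G}⁺ = {G}; {D}⁺ = {D} — none reach the full schema.
{F, G}⁺: F→CDE adds C, D, E → {C, D, E, F, G}. Minimal: {G}⁺ = {G}; {F}⁺ = {C, D, E, F} — none reach the full schema.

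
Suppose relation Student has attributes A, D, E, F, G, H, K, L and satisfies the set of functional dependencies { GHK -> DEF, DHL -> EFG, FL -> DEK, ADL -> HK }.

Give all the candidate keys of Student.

{A, D, L}; {A, F, L}; {A, G, H, K, L}

Attributes A, L never appear on any right-hand side, so every candidate key must contain {A, L}.
{A, L}⁺ = {A, L}, which is not all of the schema, so we must add further attributes.
{A, D, L}⁺: ADL→HK adds H, K; DHL→EFG adds E, F, G → {A, D, E, F, G, H, K, L}. Minimal: {D, L}⁺ = {D, L}; {A, L}⁺ = {A, L}; {A, D}⁺ = {A, D} — none reach the full schema.
{A, F, L}⁺: FL→DEK adds D, E, K; ADL→HK adds H; DHL→EFG adds G → {A, D, E, F, G, H, K, L}. Minimal: {F, L}⁺ = {D, E, F, K, L}; {A, L}⁺ = {A, L}; {A, F}⁺ = {A, F} — none reach the full schema.
{A, G, H, K, L}⁺: GHK→DEF adds D, E, F → {A, D, E, F, G, H, K, L}. Minimal: {G, H, K, L}⁺ = {D, E, F, G, H, K, L}; {A, H, K, L}⁺ = {A, H, K, L}; {A, G, K, L}⁺ = {A, G, K, L}; … — none reach the full schema.
Any other superkey contains one of these as a subset, so there are no further candidate keys.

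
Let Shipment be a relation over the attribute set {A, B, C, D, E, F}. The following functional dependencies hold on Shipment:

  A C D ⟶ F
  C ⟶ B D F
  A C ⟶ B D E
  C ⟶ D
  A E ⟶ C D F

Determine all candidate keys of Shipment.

Attribute A never appears on the right-hand side of any dependency, so A must belong to every candidate key.
{A}⁺ = {A}, which is not all of the schema, so we must add further attributes.
{A, C}⁺: C→BDF adds B, D, F; AC→BDE adds E → {A, B, C, D, E, F}. Minimal: {C}⁺ = {B, C, D, F}; {A}⁺ = {A} — none reach the full schema.
{A, E}⁺: AE→CDF adds C, D, F; C→BDF adds B → {A, B, C, D, E, F}. Minimal: {E}⁺ = {E}; {A}⁺ = {A} — none reach the full schema.
Any other superkey contains one of these as a subset, so there are no further candidate keys.

{A, C}; {A, E}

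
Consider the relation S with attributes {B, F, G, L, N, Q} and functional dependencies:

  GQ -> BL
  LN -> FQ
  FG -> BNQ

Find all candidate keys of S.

(F, G), (G, L, N), (G, N, Q)

Attribute G never appears on the right-hand side of any dependency, so G must belong to every candidate key.
{G}⁺ = {G}, which is not all of the schema, so we must add further attributes.
{F, G}⁺: FG→BNQ adds B, N, Q; GQ→BL adds L → {B, F, G, L, N, Q}. Minimal: {G}⁺ = {G}; {F}⁺ = {F} — none reach the full schema.
{G, L, N}⁺: LN→FQ adds F, Q; FG→BNQ adds B → {B, F, G, L, N, Q}. Minimal: {L, N}⁺ = {F, L, N, Q}; {G, N}⁺ = {G, N}; {G, L}⁺ = {G, L} — none reach the full schema.
{G, N, Q}⁺: GQ→BL adds B, L; LN→FQ adds F → {B, F, G, L, N, Q}. Minimal: {N, Q}⁺ = {N, Q}; {G, Q}⁺ = {B, G, L, Q}; {G, N}⁺ = {G, N} — none reach the full schema.
Any other superkey contains one of these as a subset, so there are no further candidate keys.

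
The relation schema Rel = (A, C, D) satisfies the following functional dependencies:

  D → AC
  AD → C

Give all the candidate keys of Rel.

(D)

{D}⁺: D→AC adds A, C → {A, C, D}.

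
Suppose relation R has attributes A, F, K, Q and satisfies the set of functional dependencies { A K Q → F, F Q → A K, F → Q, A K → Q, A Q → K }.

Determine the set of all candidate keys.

{F}⁺: F→Q adds Q; FQ→AK adds A, K → {A, F, K, Q}.
{A, K}⁺: AK→Q adds Q; AKQ→F adds F → {A, F, K, Q}.
{A, Q}⁺: AQ→K adds K; AKQ→F adds F → {A, F, K, Q}.
Any other superkey contains one of these as a subset, so there are no further candidate keys.

(F), (A, K), (A, Q)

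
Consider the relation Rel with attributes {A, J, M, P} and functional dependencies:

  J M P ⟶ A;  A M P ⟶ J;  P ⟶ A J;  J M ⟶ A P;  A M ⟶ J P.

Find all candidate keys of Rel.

AM; JM; MP

Attribute M never appears on the right-hand side of any dependency, so M must belong to every candidate key.
{M}⁺ = {M}, which is not all of the schema, so we must add further attributes.
{A, M}⁺: AM→JP adds J, P → {A, J, M, P}. Minimal: {M}⁺ = {M}; {A}⁺ = {A} — none reach the full schema.
{J, M}⁺: JM→AP adds A, P → {A, J, M, P}. Minimal: {M}⁺ = {M}; {J}⁺ = {J} — none reach the full schema.
{M, P}⁺: P→AJ adds A, J → {A, J, M, P}. Minimal: {P}⁺ = {A, J, P}; {M}⁺ = {M} — none reach the full schema.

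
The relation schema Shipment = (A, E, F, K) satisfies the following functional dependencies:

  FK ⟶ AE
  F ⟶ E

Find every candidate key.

FK

Attributes F, K never appear on any right-hand side, so every candidate key must contain {F, K}.
{F, K}⁺ = {A, E, F, K}, which is all of the schema, so {F, K} is the only candidate key.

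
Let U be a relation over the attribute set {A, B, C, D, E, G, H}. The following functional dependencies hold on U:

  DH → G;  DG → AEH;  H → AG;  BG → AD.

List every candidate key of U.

{B, C, G}, {B, C, H}

Attributes B, C never appear on any right-hand side, so every candidate key must contain {B, C}.
{B, C}⁺ = {B, C}, which is not all of the schema, so we must add further attributes.
{B, C, G}⁺: BG→AD adds A, D; DG→AEH adds E, H → {A, B, C, D, E, G, H}. Minimal: {C, G}⁺ = {C, G}; {B, G}⁺ = {A, B, D, E, G, H}; {B, C}⁺ = {B, C} — none reach the full schema.
{B, C, H}⁺: H→AG adds A, G; BG→AD adds D; DG→AEH adds E → {A, B, C, D, E, G, H}. Minimal: {C, H}⁺ = {A, C, G, H}; {B, H}⁺ = {A, B, D, E, G, H}; {B, C}⁺ = {B, C} — none reach the full schema.
Any other superkey contains one of these as a subset, so there are no further candidate keys.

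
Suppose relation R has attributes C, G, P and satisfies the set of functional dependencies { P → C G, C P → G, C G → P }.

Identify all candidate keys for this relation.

{P}⁺: P→CG adds C, G → {C, G, P}.
{C, G}⁺: CG→P adds P → {C, G, P}. Minimal: {G}⁺ = {G}; {C}⁺ = {C} — none reach the full schema.

P, CG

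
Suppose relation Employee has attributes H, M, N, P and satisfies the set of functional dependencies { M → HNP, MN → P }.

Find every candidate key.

{M}

Attribute M never appears on the right-hand side of any dependency, so M must belong to every candidate key.
{M}⁺ = {H, M, N, P}, which is all of the schema, so {M} is the only candidate key.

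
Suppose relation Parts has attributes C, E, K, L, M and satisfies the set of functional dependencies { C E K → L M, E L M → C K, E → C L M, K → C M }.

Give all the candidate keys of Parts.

{E}

Attribute E never appears on the right-hand side of any dependency, so E must belong to every candidate key.
{E}⁺ = {C, E, K, L, M}, which is all of the schema, so {E} is the only candidate key.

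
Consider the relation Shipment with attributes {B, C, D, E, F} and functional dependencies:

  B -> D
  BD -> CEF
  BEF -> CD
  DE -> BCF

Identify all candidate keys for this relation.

{B}⁺: B→D adds D; BD→CEF adds C, E, F → {B, C, D, E, F}.
{D, E}⁺: DE→BCF adds B, C, F → {B, C, D, E, F}.
Any other superkey contains one of these as a subset, so there are no further candidate keys.

{B}, {D, E}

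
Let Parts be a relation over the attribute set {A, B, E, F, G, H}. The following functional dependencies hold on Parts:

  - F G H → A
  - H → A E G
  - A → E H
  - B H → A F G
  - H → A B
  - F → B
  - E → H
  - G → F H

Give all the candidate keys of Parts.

{A}; {E}; {G}; {H}

{A}⁺: A→EH adds E, H; H→AB adds B; H→AEG adds G; BH→AFG adds F → {A, B, E, F, G, H}.
{E}⁺: E→H adds H; H→AEG adds A, G; H→AB adds B; G→FH adds F → {A, B, E, F, G, H}.
{G}⁺: G→FH adds F, H; FGH→A adds A; H→AEG adds E; H→AB adds B → {A, B, E, F, G, H}.
{H}⁺: H→AEG adds A, E, G; H→AB adds B; G→FH adds F → {A, B, E, F, G, H}.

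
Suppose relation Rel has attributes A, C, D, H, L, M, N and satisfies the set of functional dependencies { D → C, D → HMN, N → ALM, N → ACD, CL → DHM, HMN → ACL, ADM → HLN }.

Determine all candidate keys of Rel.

{D}, {N}, {C, L}

{D}⁺: D→C adds C; D→HMN adds H, M, N; N→ALM adds A, L → {A, C, D, H, L, M, N}.
{N}⁺: N→ALM adds A, L, M; N→ACD adds C, D; CL→DHM adds H → {A, C, D, H, L, M, N}.
{C, L}⁺: CL→DHM adds D, H, M; D→HMN adds N; N→ALM adds A → {A, C, D, H, L, M, N}. Minimal: {L}⁺ = {L}; {C}⁺ = {C} — none reach the full schema.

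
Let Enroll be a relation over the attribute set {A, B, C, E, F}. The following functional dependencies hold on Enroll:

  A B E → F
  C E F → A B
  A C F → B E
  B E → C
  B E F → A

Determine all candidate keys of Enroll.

(A, B, E); (A, C, F); (B, E, F); (C, E, F)

{A, B, E}⁺: ABE→F adds F; BE→C adds C → {A, B, C, E, F}. Minimal: {B, E}⁺ = {B, C, E}; {A, E}⁺ = {A, E}; {A, B}⁺ = {A, B} — none reach the full schema.
{A, C, F}⁺: ACF→BE adds B, E → {A, B, C, E, F}. Minimal: {C, F}⁺ = {C, F}; {A, F}⁺ = {A, F}; {A, C}⁺ = {A, C} — none reach the full schema.
{B, E, F}⁺: BE→C adds C; BEF→A adds A → {A, B, C, E, F}. Minimal: {E, F}⁺ = {E, F}; {B, F}⁺ = {B, F}; {B, E}⁺ = {B, C, E} — none reach the full schema.
{C, E, F}⁺: CEF→AB adds A, B → {A, B, C, E, F}. Minimal: {E, F}⁺ = {E, F}; {C, F}⁺ = {C, F}; {C, E}⁺ = {C, E} — none reach the full schema.
Any other superkey contains one of these as a subset, so there are no further candidate keys.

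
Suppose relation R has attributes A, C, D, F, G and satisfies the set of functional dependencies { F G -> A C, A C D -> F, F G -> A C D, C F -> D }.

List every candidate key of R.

{F, G}, {A, C, D, G}

Attribute G never appears on the right-hand side of any dependency, so G must belong to every candidate key.
{G}⁺ = {G}, which is not all of the schema, so we must add further attributes.
{F, G}⁺: FG→AC adds A, C; FG→ACD adds D → {A, C, D, F, G}.
{A, C, D, G}⁺: ACD→F adds F → {A, C, D, F, G}.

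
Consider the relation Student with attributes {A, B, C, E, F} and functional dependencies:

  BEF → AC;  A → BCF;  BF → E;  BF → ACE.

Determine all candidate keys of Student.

{A}⁺: A→BCF adds B, C, F; BF→E adds E → {A, B, C, E, F}.
{B, F}⁺: BF→E adds E; BF→ACE adds A, C → {A, B, C, E, F}. Minimal: {F}⁺ = {F}; {B}⁺ = {B} — none reach the full schema.
Any other superkey contains one of these as a subset, so there are no further candidate keys.

A, BF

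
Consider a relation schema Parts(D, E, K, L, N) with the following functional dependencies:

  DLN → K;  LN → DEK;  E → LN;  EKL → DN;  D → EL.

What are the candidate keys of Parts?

{D}⁺: D→EL adds E, L; E→LN adds N; DLN→K adds K → {D, E, K, L, N}.
{E}⁺: E→LN adds L, N; LN→DEK adds D, K → {D, E, K, L, N}.
{L, N}⁺: LN→DEK adds D, E, K → {D, E, K, L, N}. Minimal: {N}⁺ = {N}; {L}⁺ = {L} — none reach the full schema.

{D}; {E}; {L, N}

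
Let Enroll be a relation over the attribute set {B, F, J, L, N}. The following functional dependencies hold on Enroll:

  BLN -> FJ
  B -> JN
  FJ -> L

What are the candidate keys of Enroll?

{B, F}, {B, L}

Attribute B never appears on the right-hand side of any dependency, so B must belong to every candidate key.
{B}⁺ = {B, J, N}, which is not all of the schema, so we must add further attributes.
{B, F}⁺: B→JN adds J, N; FJ→L adds L → {B, F, J, L, N}.
{B, L}⁺: B→JN adds J, N; BLN→FJ adds F → {B, F, J, L, N}.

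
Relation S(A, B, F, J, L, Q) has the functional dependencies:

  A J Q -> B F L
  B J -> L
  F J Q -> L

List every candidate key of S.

{A, J, Q}⁺: AJQ→BFL adds B, F, L → {A, B, F, J, L, Q}. Minimal: {J, Q}⁺ = {J, Q}; {A, Q}⁺ = {A, Q}; {A, J}⁺ = {A, J} — none reach the full schema.
No other minimal superkey exists.

{A, J, Q}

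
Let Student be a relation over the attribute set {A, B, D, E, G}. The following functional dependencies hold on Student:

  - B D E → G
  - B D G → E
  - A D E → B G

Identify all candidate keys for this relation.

Attributes A, D never appear on any right-hand side, so every candidate key must contain {A, D}.
{A, D}⁺ = {A, D}, which is not all of the schema, so we must add further attributes.
{A, D, E}⁺: ADE→BG adds B, G → {A, B, D, E, G}. Minimal: {D, E}⁺ = {D, E}; {A, E}⁺ = {A, E}; {A, D}⁺ = {A, D} — none reach the full schema.
{A, B, D, G}⁺: BDG→E adds E → {A, B, D, E, G}. Minimal: {B, D, G}⁺ = {B, D, E, G}; {A, D, G}⁺ = {A, D, G}; {A, B, G}⁺ = {A, B, G}; … — none reach the full schema.

(A, D, E), (A, B, D, G)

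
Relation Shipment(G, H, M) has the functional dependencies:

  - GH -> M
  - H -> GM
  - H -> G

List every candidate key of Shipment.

(H)

Attribute H never appears on the right-hand side of any dependency, so H must belong to every candidate key.
{H}⁺ = {G, H, M}, which is all of the schema, so {H} is the only candidate key.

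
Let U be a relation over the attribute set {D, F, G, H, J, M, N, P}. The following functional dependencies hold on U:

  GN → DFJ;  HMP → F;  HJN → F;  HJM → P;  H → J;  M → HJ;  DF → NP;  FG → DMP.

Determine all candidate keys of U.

Attribute G never appears on the right-hand side of any dependency, so G must belong to every candidate key.
{G}⁺ = {G}, which is not all of the schema, so we must add further attributes.
{F, G}⁺: FG→DMP adds D, M, P; M→HJ adds H, J; DF→NP adds N → {D, F, G, H, J, M, N, P}. Minimal: {G}⁺ = {G}; {F}⁺ = {F} — none reach the full schema.
{G, M}⁺: M→HJ adds H, J; HJM→P adds P; HMP→F adds F; FG→DMP adds D; DF→NP adds N → {D, F, G, H, J, M, N, P}. Minimal: {M}⁺ = {F, H, J, M, P}; {G}⁺ = {G} — none reach the full schema.
{G, N}⁺: GN→DFJ adds D, F, J; DF→NP adds P; FG→DMP adds M; M→HJ adds H → {D, F, G, H, J, M, N, P}. Minimal: {N}⁺ = {N}; {G}⁺ = {G} — none reach the full schema.
Any other superkey contains one of these as a subset, so there are no further candidate keys.

{F, G}; {G, M}; {G, N}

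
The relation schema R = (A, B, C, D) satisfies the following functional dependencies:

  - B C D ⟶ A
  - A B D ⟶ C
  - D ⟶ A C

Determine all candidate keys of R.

Attributes B, D never appear on any right-hand side, so every candidate key must contain {B, D}.
{B, D}⁺ = {A, B, C, D}, which is all of the schema, so {B, D} is the only candidate key.

BD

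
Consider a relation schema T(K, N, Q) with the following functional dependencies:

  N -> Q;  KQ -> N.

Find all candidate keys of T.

Attribute K never appears on the right-hand side of any dependency, so K must belong to every candidate key.
{K}⁺ = {K}, which is not all of the schema, so we must add further attributes.
{K, N}⁺: N→Q adds Q → {K, N, Q}. Minimal: {N}⁺ = {N, Q}; {K}⁺ = {K} — none reach the full schema.
{K, Q}⁺: KQ→N adds N → {K, N, Q}. Minimal: {Q}⁺ = {Q}; {K}⁺ = {K} — none reach the full schema.
Any other superkey contains one of these as a subset, so there are no further candidate keys.

{K, N}; {K, Q}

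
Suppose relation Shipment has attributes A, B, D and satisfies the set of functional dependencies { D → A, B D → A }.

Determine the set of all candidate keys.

(B, D)

Attributes B, D never appear on any right-hand side, so every candidate key must contain {B, D}.
{B, D}⁺ = {A, B, D}, which is all of the schema, so {B, D} is the only candidate key.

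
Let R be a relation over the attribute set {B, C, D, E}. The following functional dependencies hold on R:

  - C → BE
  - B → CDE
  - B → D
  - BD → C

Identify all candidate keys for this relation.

{B}⁺: B→CDE adds C, D, E → {B, C, D, E}.
{C}⁺: C→BE adds B, E; B→CDE adds D → {B, C, D, E}.
Any other superkey contains one of these as a subset, so there are no further candidate keys.

B; C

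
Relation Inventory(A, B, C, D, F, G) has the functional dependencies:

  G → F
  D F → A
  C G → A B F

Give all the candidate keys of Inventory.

Attributes C, D, G never appear on any right-hand side, so every candidate key must contain {C, D, G}.
{C, D, G}⁺ = {A, B, C, D, F, G}, which is all of the schema, so {C, D, G} is the only candidate key.

CDG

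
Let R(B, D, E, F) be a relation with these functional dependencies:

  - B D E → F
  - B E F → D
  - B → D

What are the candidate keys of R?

BE

Attributes B, E never appear on any right-hand side, so every candidate key must contain {B, E}.
{B, E}⁺ = {B, D, E, F}, which is all of the schema, so {B, E} is the only candidate key.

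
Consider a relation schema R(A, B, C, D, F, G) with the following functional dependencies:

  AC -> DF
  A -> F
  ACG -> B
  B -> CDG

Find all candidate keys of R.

Attribute A never appears on the right-hand side of any dependency, so A must belong to every candidate key.
{A}⁺ = {A, F}, which is not all of the schema, so we must add further attributes.
{A, B}⁺: A→F adds F; B→CDG adds C, D, G → {A, B, C, D, F, G}. Minimal: {B}⁺ = {B, C, D, G}; {A}⁺ = {A, F} — none reach the full schema.
{A, C, G}⁺: AC→DF adds D, F; ACG→B adds B → {A, B, C, D, F, G}. Minimal: {C, G}⁺ = {C, G}; {A, G}⁺ = {A, F, G}; {A, C}⁺ = {A, C, D, F} — none reach the full schema.

(A, B); (A, C, G)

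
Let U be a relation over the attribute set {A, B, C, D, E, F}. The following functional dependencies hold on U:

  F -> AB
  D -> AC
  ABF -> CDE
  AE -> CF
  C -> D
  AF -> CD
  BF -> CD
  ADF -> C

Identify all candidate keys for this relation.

{F}⁺: F→AB adds A, B; ABF→CDE adds C, D, E → {A, B, C, D, E, F}.
{A, E}⁺: AE→CF adds C, F; C→D adds D; F→AB adds B → {A, B, C, D, E, F}. Minimal: {E}⁺ = {E}; {A}⁺ = {A} — none reach the full schema.
{C, E}⁺: C→D adds D; D→AC adds A; AE→CF adds F; F→AB adds B → {A, B, C, D, E, F}. Minimal: {E}⁺ = {E}; {C}⁺ = {A, C, D} — none reach the full schema.
{D, E}⁺: D→AC adds A, C; AE→CF adds F; F→AB adds B → {A, B, C, D, E, F}. Minimal: {E}⁺ = {E}; {D}⁺ = {A, C, D} — none reach the full schema.

(F), (A, E), (C, E), (D, E)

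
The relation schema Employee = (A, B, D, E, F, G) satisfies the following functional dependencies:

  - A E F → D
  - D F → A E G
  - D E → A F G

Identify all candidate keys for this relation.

Attribute B never appears on the right-hand side of any dependency, so B must belong to every candidate key.
{B}⁺ = {B}, which is not all of the schema, so we must add further attributes.
{B, D, E}⁺: DE→AFG adds A, F, G → {A, B, D, E, F, G}.
{B, D, F}⁺: DF→AEG adds A, E, G → {A, B, D, E, F, G}.
{A, B, E, F}⁺: AEF→D adds D; DF→AEG adds G → {A, B, D, E, F, G}.

{B, D, E}; {B, D, F}; {A, B, E, F}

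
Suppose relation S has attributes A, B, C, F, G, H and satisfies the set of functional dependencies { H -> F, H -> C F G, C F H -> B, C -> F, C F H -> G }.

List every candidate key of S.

{A, H}

Attributes A, H never appear on any right-hand side, so every candidate key must contain {A, H}.
{A, H}⁺ = {A, B, C, F, G, H}, which is all of the schema, so {A, H} is the only candidate key.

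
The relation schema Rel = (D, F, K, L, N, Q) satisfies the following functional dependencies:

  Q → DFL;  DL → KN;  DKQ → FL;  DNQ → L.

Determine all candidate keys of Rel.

Q

Attribute Q never appears on the right-hand side of any dependency, so Q must belong to every candidate key.
{Q}⁺ = {D, F, K, L, N, Q}, which is all of the schema, so {Q} is the only candidate key.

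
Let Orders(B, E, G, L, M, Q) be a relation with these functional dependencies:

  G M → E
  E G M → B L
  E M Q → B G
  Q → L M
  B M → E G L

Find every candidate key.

BQ, EQ, GQ

{B, Q}⁺: Q→LM adds L, M; BM→EGL adds E, G → {B, E, G, L, M, Q}. Minimal: {Q}⁺ = {L, M, Q}; {B}⁺ = {B} — none reach the full schema.
{E, Q}⁺: Q→LM adds L, M; EMQ→BG adds B, G → {B, E, G, L, M, Q}. Minimal: {Q}⁺ = {L, M, Q}; {E}⁺ = {E} — none reach the full schema.
{G, Q}⁺: Q→LM adds L, M; GM→E adds E; EGM→BL adds B → {B, E, G, L, M, Q}. Minimal: {Q}⁺ = {L, M, Q}; {G}⁺ = {G} — none reach the full schema.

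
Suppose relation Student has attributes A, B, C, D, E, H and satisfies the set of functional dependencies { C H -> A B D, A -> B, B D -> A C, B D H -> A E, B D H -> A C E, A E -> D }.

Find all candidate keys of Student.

CH, ADH, AEH, BDH

Attribute H never appears on the right-hand side of any dependency, so H must belong to every candidate key.
{H}⁺ = {H}, which is not all of the schema, so we must add further attributes.
{C, H}⁺: CH→ABD adds A, B, D; BDH→AE adds E → {A, B, C, D, E, H}. Minimal: {H}⁺ = {H}; {C}⁺ = {C} — none reach the full schema.
{A, D, H}⁺: A→B adds B; BD→AC adds C; BDH→AE adds E → {A, B, C, D, E, H}. Minimal: {D, H}⁺ = {D, H}; {A, H}⁺ = {A, B, H}; {A, D}⁺ = {A, B, C, D} — none reach the full schema.
{A, E, H}⁺: A→B adds B; AE→D adds D; BD→AC adds C → {A, B, C, D, E, H}. Minimal: {E, H}⁺ = {E, H}; {A, H}⁺ = {A, B, H}; {A, E}⁺ = {A, B, C, D, E} — none reach the full schema.
{B, D, H}⁺: BD→AC adds A, C; BDH→AE adds E → {A, B, C, D, E, H}. Minimal: {D, H}⁺ = {D, H}; {B, H}⁺ = {B, H}; {B, D}⁺ = {A, B, C, D} — none reach the full schema.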